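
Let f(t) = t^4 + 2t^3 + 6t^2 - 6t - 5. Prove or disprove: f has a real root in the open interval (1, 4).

f(1) = -2 and f(4) = 451, which have opposite signs.
As a polynomial, f is continuous on every closed interval.
By the Intermediate Value Theorem f must vanish at some point of (1, 4).

Such a root exists.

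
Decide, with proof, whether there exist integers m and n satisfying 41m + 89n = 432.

Since gcd(41, 89) = 1, every integer is an integer combination of 41 and 89.
Euclidean algorithm: 89 = 2·41 + 7, 41 = 5·7 + 6, 7 = 1·6 + 1, 6 = 6·1 + 0.
Working back up the chain: 1 = 7 − 1·6 = 7 − (41 − 5·7) = −41 + 6·7 = −41 + 6·(89 − 2·41) = 6·89 − 13·41. So 41·(-13) + 89·6 = 1.
Multiplying through by 432: m = (-13)·432 = -5616, n = 6·432 = 2592 is a solution.
Shifting by a multiple of (89, −41) keeps it a solution: m = -5616 + 64·89 = 80, n = 2592 − 64·41 = -32.
Check: 41·80 + 89·(-32) = 3280 − 2848 = 432. ✓

m = 80, n = -32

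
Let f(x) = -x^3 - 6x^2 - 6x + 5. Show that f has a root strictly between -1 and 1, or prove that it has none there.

Such a root exists.

f(-1) = 6 and f(1) = -8, which have opposite signs.
As a polynomial, f is continuous on every closed interval.
By the Intermediate Value Theorem f must vanish at some point of (-1, 1).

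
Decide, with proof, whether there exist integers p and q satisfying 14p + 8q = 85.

No such integers exist.

gcd(14, 8) = 2, so every integer of the form 14p + 8q is a multiple of 2.
But 85 = 2·42 + 1, so 2 ∤ 85.
So the equation is unsolvable over ℤ.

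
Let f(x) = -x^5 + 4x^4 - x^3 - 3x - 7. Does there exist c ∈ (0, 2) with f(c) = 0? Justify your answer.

Yes, f has a root in the interval.

f(0) = -7 and f(2) = 11, which have opposite signs.
Since f is a polynomial it is continuous on [0, 2].
By the Intermediate Value Theorem, f takes the value 0 somewhere in the open interval.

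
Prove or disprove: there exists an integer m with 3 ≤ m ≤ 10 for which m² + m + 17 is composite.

There is no such integer m in that range.

The values for m = 3, 4, …, 10 are 29, 37, 47, 59, 73, 89, 107, 127, and each of these is prime.
So no value in the range makes the expression composite.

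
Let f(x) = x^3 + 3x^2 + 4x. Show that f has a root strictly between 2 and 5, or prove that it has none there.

f(2) = 28 and f(5) = 220, both positive.
f'(x) = 3x^2 + 6x + 4 has discriminant 6² − 4·3·4 = -12 < 0, so f' has no real roots and is positive for every real x.
So f is strictly increasing; between 2 and 5 its values lie between f(2) = 28 and f(5) = 220, all positive. Therefore f has no root in (2, 5).

f has no root in that interval.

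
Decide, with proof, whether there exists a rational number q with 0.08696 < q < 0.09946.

q = 1/11

Multiplying by 11: 11·0.08696 = 0.95656 and 11·0.09946 = 1.09406, so the integer 1 lies strictly between them.
Hence 1/11 is a rational number with 0.08696 < 1/11 < 0.09946.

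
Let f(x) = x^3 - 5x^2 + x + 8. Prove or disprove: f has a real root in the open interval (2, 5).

f(2) = -2 and f(5) = 13, which have opposite signs.
f is continuous everywhere (it is a polynomial), in particular on [2, 5].
By the Intermediate Value Theorem, f takes the value 0 somewhere in the open interval.

Such a root exists.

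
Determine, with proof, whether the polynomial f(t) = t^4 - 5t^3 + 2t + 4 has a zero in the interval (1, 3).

f(1) = 2 and f(3) = -44, which have opposite signs.
f is continuous everywhere (it is a polynomial), in particular on [1, 3].
By the Intermediate Value Theorem, f takes the value 0 somewhere in the open interval.

Such a root exists.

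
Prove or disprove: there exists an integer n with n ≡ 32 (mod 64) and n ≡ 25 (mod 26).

No such integer exists.

gcd(64, 26) = 2. If n ≡ 32 (mod 64) and n ≡ 25 (mod 26), then n ≡ 32 (mod 2) and n ≡ 25 (mod 2).
However 32 ≡ 0 and 25 ≡ 1 (mod 2), and 0 ≠ 1.
Therefore no such n exists.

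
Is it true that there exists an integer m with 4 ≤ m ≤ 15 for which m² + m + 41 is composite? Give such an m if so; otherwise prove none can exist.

No, no such integer m in that range exists.

The values for m = 4, 5, …, 15 are 61, 71, 83, 97, 113, 131, 151, 173, 197, 223, 251, 281, and each of these is prime.
So no value in the range makes the expression composite.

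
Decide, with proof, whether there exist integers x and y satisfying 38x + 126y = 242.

x = 13, y = -2

Since gcd(38, 126) = 2 and 242 = 2·121, Bézout's identity guarantees a solution.
Dividing through by 2 reduces the equation to 19x + 63y = 121.
Euclidean algorithm: 63 = 3·19 + 6, 19 = 3·6 + 1, 6 = 6·1 + 0.
Back-substituting, 1 = 19 − 3·6 = 19 − 3·(63 − 3·19) = −3·63 + 10·19; that is, 19·10 + 63·(-3) = 1.
Times 121: 19·1210 + 63·(-363) = 121, so (1210, -363) solves it.
The general solution is x = 1210 + 63k, y = -363 − 19k; taking k = -19 gives the smaller pair x = 13, y = -2.
Indeed 38·13 + 126·(-2) = 494 − 252 = 242.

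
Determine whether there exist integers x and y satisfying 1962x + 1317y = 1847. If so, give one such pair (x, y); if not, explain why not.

Any value of 1962x + 1317y is a multiple of gcd(1962, 1317) = 3.
But 1847 is not a multiple of 3 (it leaves remainder 2).
Therefore 1962x + 1317y = 1847 has no solution in integers.

No such integers exist.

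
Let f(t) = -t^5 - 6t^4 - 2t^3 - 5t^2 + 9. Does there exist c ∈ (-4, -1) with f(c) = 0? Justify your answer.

Yes, f has a root in the interval.

f(-4) = -455 and f(-1) = 1, which have opposite signs.
As a polynomial, f is continuous on every closed interval.
By the Intermediate Value Theorem, f takes the value 0 somewhere in the open interval.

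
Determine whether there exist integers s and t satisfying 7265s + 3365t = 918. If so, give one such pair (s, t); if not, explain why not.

gcd(7265, 3365) = 5, so every integer of the form 7265s + 3365t is a multiple of 5.
But 918 = 5·183 + 3, so 5 ∤ 918.
So the equation is unsolvable over ℤ.

No, no such integers exist.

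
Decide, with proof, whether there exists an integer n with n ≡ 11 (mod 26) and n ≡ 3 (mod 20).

n = 63

Here gcd(26, 20) = 2, and both 11 and 3 leave remainder 1 mod 2, so the system is consistent.
Step through n = 11, 11 + 26, 11 + 2·26, …: the values 11, 37, 63 reduce mod 20 to 11, 17, 3. The value 63 hits 3.
Check: 63 mod 26 = 11, 63 mod 20 = 3. ✓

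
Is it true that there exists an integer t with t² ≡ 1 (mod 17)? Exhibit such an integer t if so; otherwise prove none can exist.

Take t = 1. Then 1² = 1, and since 0 ≤ 1 < 17 this is already reduced: 1² ≡ 1 (mod 17).

t = 1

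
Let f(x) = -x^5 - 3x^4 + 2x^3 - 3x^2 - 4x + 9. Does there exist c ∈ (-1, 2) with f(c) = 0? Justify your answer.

Yes, f has a root in the interval.

f(-1) = 6 and f(2) = -75, which have opposite signs.
f is continuous everywhere (it is a polynomial), in particular on [-1, 2].
By the Intermediate Value Theorem, f takes the value 0 somewhere in the open interval.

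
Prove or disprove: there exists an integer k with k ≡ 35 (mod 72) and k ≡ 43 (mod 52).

k = 251

The moduli are not coprime: gcd(72, 52) = 4. Compatibility requires 4 ∣ (43 − 35) = 8, which holds, so solutions exist.
Step through k = 35, 35 + 72, 35 + 2·72, …: the values 35, 107, 179, 251 reduce mod 52 to 35, 3, 23, 43. The value 251 hits 43.
Verify: 251 = 3·72 + 35 and 251 = 4·52 + 43. ✓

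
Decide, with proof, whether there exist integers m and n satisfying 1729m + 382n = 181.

m = 381, n = -1724

1729 and 382 are coprime, so 1729m + 382n ranges over all of ℤ.
Euclidean algorithm: 1729 = 4·382 + 201, 382 = 1·201 + 181, 201 = 1·181 + 20, 181 = 9·20 + 1, 20 = 20·1 + 0.
Unwinding: 1 = 181 − 9·20 = 181 − 9·(201 − 1·181) = −9·201 + 10·181 = −9·201 + 10·(382 − 1·201) = 10·382 − 19·201 = 10·382 − 19·(1729 − 4·382) = −19·1729 + 86·382, i.e. 1729·(-19) + 382·86 = 1.
Times 181: 1729·(-3439) + 382·15566 = 181, so (-3439, 15566) solves it.
Shifting by a multiple of (382, −1729) keeps it a solution: m = -3439 + 10·382 = 381, n = 15566 − 10·1729 = -1724.
Check: 1729·381 + 382·(-1724) = 658749 − 658568 = 181. ✓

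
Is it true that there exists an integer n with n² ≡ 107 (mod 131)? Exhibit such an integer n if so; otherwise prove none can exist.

n = 32

Take n = 32. Then 32² = 1024 = 7·131 + 107, so 32² ≡ 107 (mod 131).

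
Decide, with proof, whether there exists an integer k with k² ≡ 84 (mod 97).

97 is prime, so by Euler's criterion 84 is a square mod 97 iff 84^((97−1)/2) = 84^48 ≡ 1 (mod 97).
Squaring successively (mod 97): 84^2 = 7056 ≡ 72; 84^4 ≡ 72² = 5184 ≡ 43; 84^8 ≡ 43² = 1849 ≡ 6; 84^16 ≡ 6² = 36 ≡ 36; 84^32 ≡ 36² = 1296 ≡ 35.
Since 48 = 32 + 16, 84^48 ≡ 35 · 36; multiplying out mod 97: 35·36 = 1260 ≡ 96. Thus 84^48 ≡ 96 ≡ −1 (mod 97).
By Euler's criterion 84 is a quadratic non-residue mod 97: no k satisfies k² ≡ 84 (mod 97).

No such integer exists.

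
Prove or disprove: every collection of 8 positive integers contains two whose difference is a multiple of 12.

Take the 8 consecutive integers 18, 19, …, 25: their residues mod 12 are all distinct because 8 ≤ 12.
No two share a residue, so no pair has difference divisible by 12; the claim fails for this set.

No; for instance {18, 19, 20, 21, 22, 23, 24, 25} is a counterexample.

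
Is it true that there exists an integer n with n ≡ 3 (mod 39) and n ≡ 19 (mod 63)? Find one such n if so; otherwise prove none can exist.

Reduce both congruences modulo 3, which divides 39 and 63: they say n ≡ 3 (mod 3) and n ≡ 19 (mod 3).
However 3 ≡ 0 and 19 ≡ 1 (mod 3), and 0 ≠ 1.
So no integer satisfies both congruences.

No such integer exists.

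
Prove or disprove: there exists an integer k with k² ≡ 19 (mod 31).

k = 22 works: 22² = 484, and 484 − 19 = 465 = 15·31.

k = 22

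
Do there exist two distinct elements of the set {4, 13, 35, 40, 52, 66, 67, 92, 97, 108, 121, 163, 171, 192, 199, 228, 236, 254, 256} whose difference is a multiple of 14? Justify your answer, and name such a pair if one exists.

4 and 228 are such a pair.

Reduce each element mod 14: 4↦4, 13↦13, 35↦7, 40↦12, 52↦10, 66↦10, 67↦11, 92↦8, 97↦13, 108↦10, 121↦9, 163↦9, 171↦3, 192↦10, 199↦3, 228↦4, 236↦12, 254↦2, 256↦4. The residue 4 repeats (at 4 and 228), and 228 − 4 = 224 = 16·14.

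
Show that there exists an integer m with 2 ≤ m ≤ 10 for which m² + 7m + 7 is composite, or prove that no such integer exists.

m = 10

At m = 10: 10² + 7·10 + 7 = 177 = 3·59, which is composite.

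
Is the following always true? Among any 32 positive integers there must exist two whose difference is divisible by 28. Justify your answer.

Yes.

Partition the integers by their residue mod 28; there are 28 classes.
Placing 32 integers into 28 classes, some class receives at least two — say a and b.
Their difference a − b is then a multiple of 28.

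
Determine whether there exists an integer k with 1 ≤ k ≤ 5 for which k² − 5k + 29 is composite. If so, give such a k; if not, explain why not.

At k = 4: 4² − 5·4 + 29 = 25 = 5·5, which is composite.

k = 4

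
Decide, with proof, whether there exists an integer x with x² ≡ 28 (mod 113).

x = 64

Take x = 64. Then 64² = 4096 = 36·113 + 28, so 64² ≡ 28 (mod 113).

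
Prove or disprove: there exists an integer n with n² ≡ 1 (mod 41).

Take n = 40. Then 40² = 1600 = 39·41 + 1, so 40² ≡ 1 (mod 41).

n = 40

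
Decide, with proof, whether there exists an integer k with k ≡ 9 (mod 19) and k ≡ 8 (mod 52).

Since 19 and 52 share no common factor, CRT says the pair of congruences has a solution (unique mod 988).
Any solution of the first congruence is k = 9 + 19t; substituting into the second, 19t ≡ 8 − 9 ≡ 51 (mod 52).
To invert 19 modulo 52: 52 = 2·19 + 14, 19 = 1·14 + 5, 14 = 2·5 + 4, 5 = 1·4 + 1, 4 = 4·1 + 0, and unwinding, 1 = 5 − 1·4 = 5 − (14 − 2·5) = −14 + 3·5 = −14 + 3·(19 − 1·14) = 3·19 − 4·14 = 3·19 − 4·(52 − 2·19) = −4·52 + 11·19. Thus 19⁻¹ ≡ 11 (mod 52).
Multiplying by 11: t ≡ 11·51 = 561 ≡ 41 (mod 52).
Taking t = 41 gives k = 9 + 19·41 = 788.
Check: 788 mod 19 = 9, 788 mod 52 = 8. ✓

k = 788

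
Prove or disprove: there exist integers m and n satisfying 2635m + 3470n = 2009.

Both 2635 and 3470 are divisible by gcd(2635, 3470) = 5, hence so is any combination 2635m + 3470n.
But 2009 = 5·401 + 4, so 5 ∤ 2009.
Therefore 2635m + 3470n = 2009 has no solution in integers.

No, no such integers exist.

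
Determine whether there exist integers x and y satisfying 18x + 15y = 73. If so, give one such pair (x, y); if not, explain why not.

Any value of 18x + 15y is a multiple of gcd(18, 15) = 3.
However 73 leaves remainder 1 on division by 3.
So the equation is unsolvable over ℤ.

No such integers exist.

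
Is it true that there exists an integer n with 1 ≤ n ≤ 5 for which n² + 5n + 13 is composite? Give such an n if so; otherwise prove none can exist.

n = 2

At n = 2: 2² + 5·2 + 13 = 27 = 3·9, which is composite.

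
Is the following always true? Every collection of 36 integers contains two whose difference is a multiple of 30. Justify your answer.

There are exactly 30 possible remainders on division by 30.
With 36 integers and only 30 classes, the pigeonhole principle forces two of them, say a and b, into the same class.
Then a ≡ b (mod 30), i.e. 30 ∣ (a − b).

Yes, this is always true.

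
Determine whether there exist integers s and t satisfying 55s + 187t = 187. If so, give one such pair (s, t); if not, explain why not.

s = 0, t = 1

gcd(55, 187) = 11, and 11 divides 187, so integer solutions exist.
Dividing through by 11 reduces the equation to 5s + 17t = 17.
Euclidean algorithm: 17 = 3·5 + 2, 5 = 2·2 + 1, 2 = 2·1 + 0.
Unwinding: 1 = 5 − 2·2 = 5 − 2·(17 − 3·5) = −2·17 + 7·5, i.e. 5·7 + 17·(-2) = 1.
Multiplying through by 17: s = 7·17 = 119, t = (-2)·17 = -34 is a solution.
The general solution is s = 119 + 17k, t = -34 − 5k; taking k = -7 gives the smaller pair s = 0, t = 1.
Indeed 55·0 + 187·1 = 0 + 187 = 187.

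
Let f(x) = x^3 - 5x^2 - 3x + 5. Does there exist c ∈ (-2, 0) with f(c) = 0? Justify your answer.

f(-2) = -17 and f(0) = 5, which have opposite signs.
f is continuous everywhere (it is a polynomial), in particular on [-2, 0].
By the Intermediate Value Theorem f must vanish at some point of (-2, 0).

Yes, f has a root in the interval.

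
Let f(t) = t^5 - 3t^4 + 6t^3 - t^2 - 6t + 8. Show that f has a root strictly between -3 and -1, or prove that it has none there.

f(-3) = -631 and f(-1) = 3, which have opposite signs.
Since f is a polynomial it is continuous on [-3, -1].
By the Intermediate Value Theorem, f takes the value 0 somewhere in the open interval.

Such a root exists.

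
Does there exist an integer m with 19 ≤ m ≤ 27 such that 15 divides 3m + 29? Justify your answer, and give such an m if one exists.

The values of 3m + 29 for m = 19, 20, …, 27 are 86, 89, 92, 95, 98, 101, 104, 107, 110; reduced mod 15 these are 11, 14, 2, 5, 8, 11, 14, 2, 5.
None is 0, so 15 never divides 3m + 29 on this range.

No such integer m in that range exists.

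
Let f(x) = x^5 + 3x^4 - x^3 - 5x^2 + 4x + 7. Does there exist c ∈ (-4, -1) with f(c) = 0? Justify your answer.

f(-4) = -281 and f(-1) = 1, which have opposite signs.
Since f is a polynomial it is continuous on [-4, -1].
By the Intermediate Value Theorem, f takes the value 0 somewhere in the open interval.

Yes, such a c exists.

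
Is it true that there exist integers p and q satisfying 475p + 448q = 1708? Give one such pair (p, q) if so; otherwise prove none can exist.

Since gcd(475, 448) = 1, every integer is an integer combination of 475 and 448.
Dividing repeatedly: 475 = 1·448 + 27, 448 = 16·27 + 16, 27 = 1·16 + 11, 16 = 1·11 + 5, 11 = 2·5 + 1, 5 = 5·1 + 0.
Unwinding: 1 = 11 − 2·5 = 11 − 2·(16 − 1·11) = −2·16 + 3·11 = −2·16 + 3·(27 − 1·16) = 3·27 − 5·16 = 3·27 − 5·(448 − 16·27) = −5·448 + 83·27 = −5·448 + 83·(475 − 1·448) = 83·475 − 88·448, i.e. 475·83 + 448·(-88) = 1.
Scaling by 1708 gives the particular solution (p, q) = (141764, -150304).
The general solution is p = 141764 + 448k, q = -150304 − 475k; taking k = -316 gives the smaller pair p = 196, q = -204.
Check: 475·196 + 448·(-204) = 93100 − 91392 = 1708. ✓

p = 196, q = -204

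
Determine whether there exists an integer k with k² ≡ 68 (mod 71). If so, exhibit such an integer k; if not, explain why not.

71 is prime, so by Euler's criterion 68 is a square mod 71 iff 68^((71−1)/2) = 68^35 ≡ 1 (mod 71).
Repeated squaring mod 71: 68^2 = 4624 ≡ 9; 68^4 ≡ 9² = 81 ≡ 10; 68^8 ≡ 10² = 100 ≡ 29; 68^16 ≡ 29² = 841 ≡ 60; 68^32 ≡ 60² = 3600 ≡ 50.
Since 35 = 32 + 2 + 1, 68^35 ≡ 50 · 9 · 68; multiplying out mod 71: 50·9 = 450 ≡ 24, then 24·68 = 1632 ≡ 70. Thus 68^35 ≡ 70 ≡ −1 (mod 71).
The value −1 means 68 is a non-residue modulo 71, so k² ≡ 68 (mod 71) is impossible.

No such integer exists.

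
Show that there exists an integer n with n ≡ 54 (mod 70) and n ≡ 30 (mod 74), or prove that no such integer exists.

The moduli are not coprime: gcd(70, 74) = 2. Compatibility requires 2 ∣ (30 − 54) = -24, which holds, so solutions exist.
The integers ≡ 54 (mod 70) are 54, 124, 194, 264, 334, 404, 474, …; their remainders mod 74 are 54, 50, 46, 42, 38, 34, 30, so n = 474 is the first that is ≡ 30 (mod 74).
Check: 474 mod 70 = 54, 474 mod 74 = 30. ✓

n = 474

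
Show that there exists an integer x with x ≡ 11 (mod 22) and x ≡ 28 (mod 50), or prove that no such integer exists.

Both moduli are multiples of 2 = gcd(22, 50), so any solution would satisfy x ≡ 11 and x ≡ 28 modulo 2 simultaneously.
But 11 mod 2 = 1 while 28 mod 2 = 0, a contradiction.
Hence the system has no solution.

No, no such integer exists.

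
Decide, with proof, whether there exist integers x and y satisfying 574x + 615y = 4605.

There are no such integers.

Both 574 and 615 are divisible by gcd(574, 615) = 41, hence so is any combination 574x + 615y.
But 4605 = 41·112 + 13, so 41 ∤ 4605.
So the equation is unsolvable over ℤ.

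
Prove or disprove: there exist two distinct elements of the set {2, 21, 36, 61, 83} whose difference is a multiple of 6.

There is no such pair.

Reduce each element modulo 6: 2↦2, 21↦3, 36↦0, 61↦1, 83↦5.
All 5 residues are distinct, so no two elements differ by a multiple of 6.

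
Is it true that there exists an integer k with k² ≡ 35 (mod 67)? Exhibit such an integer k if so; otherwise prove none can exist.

Take k = 13. Then 13² = 169 = 2·67 + 35, so 13² ≡ 35 (mod 67).

k = 13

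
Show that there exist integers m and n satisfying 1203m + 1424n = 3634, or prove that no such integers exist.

1203 and 1424 are coprime, so 1203m + 1424n ranges over all of ℤ.
Dividing repeatedly: 1424 = 1·1203 + 221, 1203 = 5·221 + 98, 221 = 2·98 + 25, 98 = 3·25 + 23, 25 = 1·23 + 2, 23 = 11·2 + 1, 2 = 2·1 + 0.
Working back up the chain: 1 = 23 − 11·2 = 23 − 11·(25 − 1·23) = −11·25 + 12·23 = −11·25 + 12·(98 − 3·25) = 12·98 − 47·25 = 12·98 − 47·(221 − 2·98) = −47·221 + 106·98 = −47·221 + 106·(1203 − 5·221) = 106·1203 − 577·221 = 106·1203 − 577·(1424 − 1·1203) = −577·1424 + 683·1203. So 1203·683 + 1424·(-577) = 1.
Scaling by 3634 gives the particular solution (m, n) = (2482022, -2096818).
Shifting by a multiple of (1424, −1203) keeps it a solution: m = 2482022 − 1742·1424 = 1414, n = -2096818 + 1742·1203 = -1192.
Check: 1203·1414 + 1424·(-1192) = 1701042 − 1697408 = 3634. ✓

m = 1414, n = -1192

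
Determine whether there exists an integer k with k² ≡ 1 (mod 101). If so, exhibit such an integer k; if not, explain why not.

k = 1

Take k = 1. Then 1² = 1, and since 0 ≤ 1 < 101 this is already reduced: 1² ≡ 1 (mod 101).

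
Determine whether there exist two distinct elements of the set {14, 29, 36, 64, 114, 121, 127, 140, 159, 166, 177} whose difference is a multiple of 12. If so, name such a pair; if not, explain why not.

There is no such pair.

Two integers differ by a multiple of 12 exactly when they have the same residue mod 12. The residues are 14↦2, 29↦5, 36↦0, 64↦4, 114↦6, 121↦1, 127↦7, 140↦8, 159↦3, 166↦10, 177↦9.
These 11 residues are pairwise different, hence no difference of two elements is divisible by 12.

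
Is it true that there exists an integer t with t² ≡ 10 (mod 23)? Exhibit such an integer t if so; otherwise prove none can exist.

23 is prime, so by Euler's criterion 10 is a square mod 23 iff 10^((23−1)/2) = 10^11 ≡ 1 (mod 23).
Squaring successively (mod 23): 10^2 = 100 ≡ 8; 10^4 ≡ 8² = 64 ≡ 18; 10^8 ≡ 18² = 324 ≡ 2.
Since 11 = 8 + 2 + 1, 10^11 ≡ 2 · 8 · 10; multiplying out mod 23: 2·8 = 16 ≡ 16, then 16·10 = 160 ≡ 22. Thus 10^11 ≡ 22 ≡ −1 (mod 23).
The value −1 means 10 is a non-residue modulo 23, so t² ≡ 10 (mod 23) is impossible.

No, no such integer exists.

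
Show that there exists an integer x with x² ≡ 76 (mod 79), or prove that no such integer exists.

x = 47

Take x = 47. Then 47² = 2209 = 27·79 + 76, so 47² ≡ 76 (mod 79).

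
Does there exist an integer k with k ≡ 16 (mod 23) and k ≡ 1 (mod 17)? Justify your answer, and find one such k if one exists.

gcd(23, 17) = 1, so the Chinese Remainder Theorem guarantees exactly one residue class mod 391 satisfying both.
Any solution of the first congruence is k = 16 + 23t; substituting into the second, 23t ≡ 1 − 16 ≡ 2 (mod 17).
23 ≡ 6 (mod 17), so this reads 6t ≡ 2 (mod 17). To invert 6 modulo 17: 17 = 2·6 + 5, 6 = 1·5 + 1, 5 = 5·1 + 0, and unwinding, 1 = 6 − 1·5 = 6 − (17 − 2·6) = −17 + 3·6. Thus 6⁻¹ ≡ 3 (mod 17).
Multiplying by 3: t ≡ 3·2 = 6 (mod 17).
Taking t = 6 gives k = 16 + 23·6 = 154.
Indeed 154 ≡ 16 (mod 23) and 154 ≡ 1 (mod 17).

k = 154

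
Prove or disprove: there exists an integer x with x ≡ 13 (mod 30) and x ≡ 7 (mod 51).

The moduli are not coprime: gcd(30, 51) = 3. Compatibility requires 3 ∣ (7 − 13) = -6, which holds, so solutions exist.
Put x = 13 + 30t, so we need 30t ≡ 45 (mod 51), equivalently (divide by 3) 10t ≡ 15 (mod 17).
To invert 10 modulo 17: 17 = 1·10 + 7, 10 = 1·7 + 3, 7 = 2·3 + 1, 3 = 3·1 + 0, and unwinding, 1 = 7 − 2·3 = 7 − 2·(10 − 1·7) = −2·10 + 3·7 = −2·10 + 3·(17 − 1·10) = 3·17 − 5·10. Thus 10⁻¹ ≡ -5 ≡ 12 (mod 17).
Multiplying by 12: t ≡ 12·15 = 180 ≡ 10 (mod 17).
Then x = 13 + 30·10 = 313.
Check: 313 mod 30 = 13, 313 mod 51 = 7. ✓

x = 313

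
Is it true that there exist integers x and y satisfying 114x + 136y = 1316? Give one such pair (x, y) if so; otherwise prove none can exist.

x = 2, y = 8

gcd(114, 136) = 2, and 2 divides 1316, so integer solutions exist.
Dividing through by 2 reduces the equation to 57x + 68y = 658.
Dividing repeatedly: 68 = 1·57 + 11, 57 = 5·11 + 2, 11 = 5·2 + 1, 2 = 2·1 + 0.
Back-substituting, 1 = 11 − 5·2 = 11 − 5·(57 − 5·11) = −5·57 + 26·11 = −5·57 + 26·(68 − 1·57) = 26·68 − 31·57; that is, 57·(-31) + 68·26 = 1.
Multiplying through by 658: x = (-31)·658 = -20398, y = 26·658 = 17108 is a solution.
Adding 300·68 to x and subtracting 300·57 from y gives the tidier solution (2, 8).
Indeed 114·2 + 136·8 = 228 + 1088 = 1316.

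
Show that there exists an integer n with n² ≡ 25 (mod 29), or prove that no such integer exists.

Take n = 5. Then 5² = 25, and since 0 ≤ 25 < 29 this is already reduced: 5² ≡ 25 (mod 29).

n = 5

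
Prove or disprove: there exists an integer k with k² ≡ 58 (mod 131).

k = 53

Take k = 53. Then 53² = 2809 = 21·131 + 58, so 53² ≡ 58 (mod 131).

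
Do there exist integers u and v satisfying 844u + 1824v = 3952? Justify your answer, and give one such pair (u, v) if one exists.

u = 76, v = -33

gcd(844, 1824) = 4, and 4 divides 3952, so integer solutions exist.
Dividing through by 4 reduces the equation to 211u + 456v = 988.
Run the Euclidean algorithm on 456 and 211: 456 = 2·211 + 34, 211 = 6·34 + 7, 34 = 4·7 + 6, 7 = 1·6 + 1, 6 = 6·1 + 0.
Working back up the chain: 1 = 7 − 1·6 = 7 − (34 − 4·7) = −34 + 5·7 = −34 + 5·(211 − 6·34) = 5·211 − 31·34 = 5·211 − 31·(456 − 2·211) = −31·456 + 67·211. So 211·67 + 456·(-31) = 1.
Times 988: 211·66196 + 456·(-30628) = 988, so (66196, -30628) solves it.
The general solution is u = 66196 + 456k, v = -30628 − 211k; taking k = -145 gives the smaller pair u = 76, v = -33.
Indeed 844·76 + 1824·(-33) = 64144 − 60192 = 3952.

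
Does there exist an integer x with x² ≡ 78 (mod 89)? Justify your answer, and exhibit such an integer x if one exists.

x = 16

Take x = 16. Then 16² = 256 = 2·89 + 78, so 16² ≡ 78 (mod 89).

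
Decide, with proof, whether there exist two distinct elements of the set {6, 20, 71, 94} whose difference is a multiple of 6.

Residues mod 6: 6↦0, 20↦2, 71↦5, 94↦4.
No residue repeats among the 4 elements, so no pair has difference ≡ 0 (mod 6).

No, no such pair exists.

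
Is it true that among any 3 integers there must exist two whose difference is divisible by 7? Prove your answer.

No, the set {25, 26, 27} is a counterexample.

Consider the 3 integers 25, 26, 27. They lie in distinct residue classes modulo 7, since 3 ≤ 7.
Any two of them differ by at most 2 < 7 and by at least 1, so no difference is a multiple of 7.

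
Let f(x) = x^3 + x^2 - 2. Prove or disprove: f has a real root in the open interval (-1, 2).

Yes, f has a root in the interval.

f(-1) = -2 and f(2) = 10, which have opposite signs.
f is continuous everywhere (it is a polynomial), in particular on [-1, 2].
By the Intermediate Value Theorem f must vanish at some point of (-1, 2).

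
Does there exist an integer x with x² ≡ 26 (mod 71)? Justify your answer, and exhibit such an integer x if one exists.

No such integer exists.

Apply Euler's criterion with the prime 71: 26 is a quadratic residue iff 26^35 ≡ 1 (mod 71), and a non-residue iff it is ≡ −1.
Repeated squaring mod 71: 26^2 = 676 ≡ 37; 26^4 ≡ 37² = 1369 ≡ 20; 26^8 ≡ 20² = 400 ≡ 45; 26^16 ≡ 45² = 2025 ≡ 37; 26^32 ≡ 37² = 1369 ≡ 20.
Since 35 = 32 + 2 + 1, 26^35 ≡ 20 · 37 · 26; multiplying out mod 71: 20·37 = 740 ≡ 30, then 30·26 = 780 ≡ 70. Thus 26^35 ≡ 70 ≡ −1 (mod 71).
The value −1 means 26 is a non-residue modulo 71, so x² ≡ 26 (mod 71) is impossible.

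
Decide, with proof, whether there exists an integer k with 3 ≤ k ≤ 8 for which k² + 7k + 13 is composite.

At k = 8: 8² + 7·8 + 13 = 133 = 7·19, which is composite.

k = 8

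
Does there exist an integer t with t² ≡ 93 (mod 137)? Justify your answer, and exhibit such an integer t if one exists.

Take t = 40. Then 40² = 1600 = 11·137 + 93, so 40² ≡ 93 (mod 137).

t = 40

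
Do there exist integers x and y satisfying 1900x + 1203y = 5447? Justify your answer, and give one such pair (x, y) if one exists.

Since gcd(1900, 1203) = 1, every integer is an integer combination of 1900 and 1203.
Euclidean algorithm: 1900 = 1·1203 + 697, 1203 = 1·697 + 506, 697 = 1·506 + 191, 506 = 2·191 + 124, 191 = 1·124 + 67, 124 = 1·67 + 57, 67 = 1·57 + 10, 57 = 5·10 + 7, 10 = 1·7 + 3, 7 = 2·3 + 1, 3 = 3·1 + 0.
Working back up the chain: 1 = 7 − 2·3 = 7 − 2·(10 − 1·7) = −2·10 + 3·7 = −2·10 + 3·(57 − 5·10) = 3·57 − 17·10 = 3·57 − 17·(67 − 1·57) = −17·67 + 20·57 = −17·67 + 20·(124 − 1·67) = 20·124 − 37·67 = 20·124 − 37·(191 − 1·124) = −37·191 + 57·124 = −37·191 + 57·(506 − 2·191) = 57·506 − 151·191 = 57·506 − 151·(697 − 1·506) = −151·697 + 208·506 = −151·697 + 208·(1203 − 1·697) = 208·1203 − 359·697 = 208·1203 − 359·(1900 − 1·1203) = −359·1900 + 567·1203. So 1900·(-359) + 1203·567 = 1.
Multiplying through by 5447: x = (-359)·5447 = -1955473, y = 567·5447 = 3088449 is a solution.
Shifting by a multiple of (1203, −1900) keeps it a solution: x = -1955473 + 1626·1203 = 605, y = 3088449 − 1626·1900 = -951.
Check: 1900·605 + 1203·(-951) = 1149500 − 1144053 = 5447. ✓

x = 605, y = -951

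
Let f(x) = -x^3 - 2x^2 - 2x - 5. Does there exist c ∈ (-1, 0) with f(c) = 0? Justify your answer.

No.

Evaluate at the endpoints: f(-1) = -4, f(0) = -5 — same sign (negative).
The derivative f'(x) = -3x^2 - 4x - 2 is a quadratic with discriminant (-4)² − 4·(-3)·(-2) = -8 < 0; it never vanishes, so it is always negative (sign of the leading coefficient).
So f is strictly decreasing; between -1 and 0 its values lie between f(-1) = -4 and f(0) = -5, all negative. Therefore f has no root in (-1, 0).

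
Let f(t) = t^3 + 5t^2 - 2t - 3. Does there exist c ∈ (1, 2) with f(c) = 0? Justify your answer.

f has no root in that interval.

The endpoint values f(1) = 1 and f(2) = 21 are both positive. Claim: f(t) > 0 for every t in (1, 2).
Substitute t = 1 + u, where 0 < u < 1 on the interval. Expanding, f(1 + u) = u^3 + 8u^2 + 11u + 1.
The nonzero coefficients here are all positive, so for u > 0 every term is positive (or zero), and the constant term 1 is strictly positive.
So f is strictly positive on (1, 2); no root exists in the interval.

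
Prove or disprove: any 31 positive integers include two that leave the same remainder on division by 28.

Each integer lies in one of the 28 residue classes modulo 28.
With 31 integers and only 28 classes, the pigeonhole principle forces two of them, say a and b, into the same class.
So a and b have equal remainders mod 28, which is exactly what was to be shown.

True.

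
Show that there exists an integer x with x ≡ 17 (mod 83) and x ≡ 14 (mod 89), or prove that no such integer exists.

x = 3752

Since 83 and 89 share no common factor, CRT says the pair of congruences has a solution (unique mod 7387).
Write x = 17 + 83t and require 17 + 83t ≡ 14 (mod 89), i.e. 83t ≡ 86 (mod 89).
Note 83·74 = 6142 ≡ 1 (mod 89) (as 6142 − 1 = 69·89), so 83⁻¹ ≡ 74.
Multiplying by 74: t ≡ 74·86 = 6364 ≡ 45 (mod 89).
Taking t = 45 gives x = 17 + 83·45 = 3752.
Indeed 3752 ≡ 17 (mod 83) and 3752 ≡ 14 (mod 89).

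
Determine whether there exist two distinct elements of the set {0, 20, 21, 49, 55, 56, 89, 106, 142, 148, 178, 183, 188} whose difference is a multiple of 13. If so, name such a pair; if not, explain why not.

No such pair exists.

Two integers differ by a multiple of 13 exactly when they have the same residue mod 13. The residues are 0↦0, 20↦7, 21↦8, 49↦10, 55↦3, 56↦4, 89↦11, 106↦2, 142↦12, 148↦5, 178↦9, 183↦1, 188↦6.
These 13 residues are pairwise different, hence no difference of two elements is divisible by 13.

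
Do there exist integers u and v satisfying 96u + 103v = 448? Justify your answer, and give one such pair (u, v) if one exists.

Since gcd(96, 103) = 1, every integer is an integer combination of 96 and 103.
Dividing repeatedly: 103 = 1·96 + 7, 96 = 13·7 + 5, 7 = 1·5 + 2, 5 = 2·2 + 1, 2 = 2·1 + 0.
Back-substituting, 1 = 5 − 2·2 = 5 − 2·(7 − 1·5) = −2·7 + 3·5 = −2·7 + 3·(96 − 13·7) = 3·96 − 41·7 = 3·96 − 41·(103 − 1·96) = −41·103 + 44·96; that is, 96·44 + 103·(-41) = 1.
Scaling by 448 gives the particular solution (u, v) = (19712, -18368).
The general solution is u = 19712 + 103k, v = -18368 − 96k; taking k = -191 gives the smaller pair u = 39, v = -32.
Indeed 96·39 + 103·(-32) = 3744 − 3296 = 448.

u = 39, v = -32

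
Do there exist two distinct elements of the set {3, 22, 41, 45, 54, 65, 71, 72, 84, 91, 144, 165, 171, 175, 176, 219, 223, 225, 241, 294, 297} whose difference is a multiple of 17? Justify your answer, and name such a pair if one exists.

Reduce each element mod 17: 3↦3, 22↦5, 41↦7, 45↦11, 54↦3, 65↦14, 71↦3, 72↦4, 84↦16, 91↦6, 144↦8, 165↦12, 171↦1, 175↦5, 176↦6, 219↦15, 223↦2, 225↦4, 241↦3, 294↦5, 297↦8. The residue 3 repeats (at 3 and 54), and 54 − 3 = 51 = 3·17.

The pair (3, 54) works.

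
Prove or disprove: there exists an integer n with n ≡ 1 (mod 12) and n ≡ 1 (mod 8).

n = 1

gcd(12, 8) = 4. A simultaneous solution exists iff 1 ≡ 1 (mod 4); here 1 mod 4 = 1 = 1 mod 4, so it does.
In fact n = 1 itself already satisfies 1 mod 8 = 1.
Check: 1 mod 12 = 1, 1 mod 8 = 1. ✓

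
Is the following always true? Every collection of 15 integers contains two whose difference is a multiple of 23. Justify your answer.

Try 15 consecutive integers, 56, 57, …, 70. Their remainders mod 23 are 10, 11, 12, 13, 14, 15, 16, 17, 18, 19, 20, 21, 22, 0, 1 — pairwise different, as any 15 ≤ 23 consecutive integers have distinct residues.
Any two of them differ by at most 14 < 23 and by at least 1, so no difference is a multiple of 23.

No, the set {56, 57, 58, 59, 60, 61, 62, 63, 64, 65, 66, 67, 68, 69, 70} is a counterexample.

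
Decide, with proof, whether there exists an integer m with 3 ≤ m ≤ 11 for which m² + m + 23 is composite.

m = 6

At m = 6: 6² + 6 + 23 = 65 = 5·13, which is composite.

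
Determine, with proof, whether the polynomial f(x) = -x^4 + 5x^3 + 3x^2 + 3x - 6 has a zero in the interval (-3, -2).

The endpoint values f(-3) = -204 and f(-2) = -56 are both negative. Claim: f(x) < 0 for every x in (-3, -2).
Shift to the endpoint -2: with x = -2 − u (0 < u < 1), one computes f(-2 − u) = -u^4 - 13u^3 - 51u^2 - 83u - 56.
The nonzero coefficients here are all negative, so for u > 0 every term is negative (or zero), and the constant term -56 is strictly negative.
So f is strictly negative on (-3, -2); no root exists in the interval.

No.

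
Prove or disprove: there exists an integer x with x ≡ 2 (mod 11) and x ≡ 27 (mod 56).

The moduli 11 and 56 are coprime, so by the Chinese Remainder Theorem a unique solution modulo 616 exists.
Write x = 2 + 11t and require 2 + 11t ≡ 27 (mod 56), i.e. 11t ≡ 25 (mod 56).
Invert 11 mod 56 by the Euclidean algorithm: 56 = 5·11 + 1, 11 = 11·1 + 0; back-substituting, 1 = 56 − 5·11. Hence 11·(-5) ≡ 1, so 11⁻¹ ≡ -5 ≡ 51 (mod 56).
Multiplying by 51: t ≡ 51·25 = 1275 ≡ 43 (mod 56).
With t = 43: x = 2 + 11·43 = 475.
Verify: 475 = 43·11 + 2 and 475 = 8·56 + 27. ✓

x = 475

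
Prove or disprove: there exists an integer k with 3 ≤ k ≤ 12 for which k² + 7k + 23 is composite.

At k = 7: 7² + 7·7 + 23 = 121 = 11·11, which is composite.

k = 7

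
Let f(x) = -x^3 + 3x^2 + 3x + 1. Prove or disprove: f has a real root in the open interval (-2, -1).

f(-2) = 15 and f(-1) = 2, both positive, so a sign-change argument is unavailable; we show f keeps this sign on the whole interval.
Shift to the endpoint -1: with x = -1 − u (0 < u < 1), one computes f(-1 − u) = u^3 + 6u^2 + 6u + 2.
The nonzero coefficients here are all positive, so for u > 0 every term is positive (or zero), and the constant term 2 is strictly positive.
So f is strictly positive on (-2, -1); no root exists in the interval.

No.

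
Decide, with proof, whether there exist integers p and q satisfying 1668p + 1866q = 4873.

gcd(1668, 1866) = 6, so every integer of the form 1668p + 1866q is a multiple of 6.
But 4873 = 6·812 + 1, so 6 ∤ 4873.
Hence no integers p, q satisfy the equation.

There are no such integers.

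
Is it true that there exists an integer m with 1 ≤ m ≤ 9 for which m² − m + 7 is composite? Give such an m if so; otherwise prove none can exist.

m = 7

At m = 7: 7² − 7 + 7 = 49 = 7·7, which is composite.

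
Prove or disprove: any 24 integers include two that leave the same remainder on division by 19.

True.

Each integer lies in one of the 19 residue classes modulo 19.
Since 24 > 19, two of the 24 integers must share a residue class by the pigeonhole principle; call them a and b.
So a and b have equal remainders mod 19, which is exactly what was to be shown.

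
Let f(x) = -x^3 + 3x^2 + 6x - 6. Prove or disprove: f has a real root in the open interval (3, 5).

Yes, f has a root in the interval.

f(3) = 12 and f(5) = -26, which have opposite signs.
f is continuous everywhere (it is a polynomial), in particular on [3, 5].
By the Intermediate Value Theorem, f takes the value 0 somewhere in the open interval.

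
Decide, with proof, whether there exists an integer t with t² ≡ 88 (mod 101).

t = 54

Take t = 54. Then 54² = 2916 = 28·101 + 88, so 54² ≡ 88 (mod 101).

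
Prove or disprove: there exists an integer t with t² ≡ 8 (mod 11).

No such integer exists.

Computing t² mod 11 for t = 0, 1, …, 5 (enough, by the symmetry t ↦ 11 − t) gives 0, 1, 4, 9, 5, 3.
The set of squares mod 11 is therefore {0, 1, 3, 4, 5, 9}, which does not contain 8.
Therefore t² ≡ 8 (mod 11) has no solution.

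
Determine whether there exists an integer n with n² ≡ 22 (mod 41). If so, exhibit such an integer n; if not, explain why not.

No such integer exists.

Apply Euler's criterion with the prime 41: 22 is a quadratic residue iff 22^20 ≡ 1 (mod 41), and a non-residue iff it is ≡ −1.
Repeated squaring mod 41: 22^2 = 484 ≡ 33; 22^4 ≡ 33² = 1089 ≡ 23; 22^8 ≡ 23² = 529 ≡ 37; 22^16 ≡ 37² = 1369 ≡ 16.
Since 20 = 16 + 4, 22^20 ≡ 16 · 23; multiplying out mod 41: 16·23 = 368 ≡ 40. Thus 22^20 ≡ 40 ≡ −1 (mod 41).
The value −1 means 22 is a non-residue modulo 41, so n² ≡ 22 (mod 41) is impossible.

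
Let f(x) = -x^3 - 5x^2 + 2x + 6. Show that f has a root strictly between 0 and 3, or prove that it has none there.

Yes, f has a root in the interval.

f(0) = 6 and f(3) = -60, which have opposite signs.
Since f is a polynomial it is continuous on [0, 3].
By the Intermediate Value Theorem f must vanish at some point of (0, 3).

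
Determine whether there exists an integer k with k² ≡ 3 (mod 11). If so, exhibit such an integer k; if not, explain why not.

k = 6

Take k = 6. Then 6² = 36 = 3·11 + 3, so 6² ≡ 3 (mod 11).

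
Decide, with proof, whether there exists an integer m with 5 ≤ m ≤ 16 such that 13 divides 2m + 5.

No, no such integer m in that range exists.

The values of 2m + 5 for m = 5, 6, …, 16 are 15, 17, 19, 21, 23, 25, 27, 29, 31, 33, 35, 37; reduced mod 13 these are 2, 4, 6, 8, 10, 12, 1, 3, 5, 7, 9, 11.
The residue 0 does not occur, so no m in [5, 16] makes 2m + 5 a multiple of 13.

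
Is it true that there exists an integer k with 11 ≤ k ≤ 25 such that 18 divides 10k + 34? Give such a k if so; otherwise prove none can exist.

k = 11

k = 11 works, since 10·11 + 34 = 144 = 8·18.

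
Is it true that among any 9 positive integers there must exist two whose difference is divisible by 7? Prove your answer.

There are exactly 7 possible remainders on division by 7.
Since 9 > 7, two of the 9 integers must share a residue class by the pigeonhole principle; call them a and b.
Then a ≡ b (mod 7), i.e. 7 ∣ (a − b).

Yes, this is always true.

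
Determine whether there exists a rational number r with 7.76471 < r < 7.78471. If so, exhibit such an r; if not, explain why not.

Scale by 9: the interval becomes (69.88239, 70.06239), which contains the integer 70.
Dividing back, 7.76471 < 70/9 < 7.78471, and 70/9 is rational.

r = 70/9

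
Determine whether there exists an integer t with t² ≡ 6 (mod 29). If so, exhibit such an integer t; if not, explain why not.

t = 8 works: 8² = 64, and 64 − 6 = 58 = 2·29.

t = 8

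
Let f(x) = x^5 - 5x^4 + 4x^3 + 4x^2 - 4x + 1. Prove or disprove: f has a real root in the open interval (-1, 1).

f(-1) = -1 and f(1) = 1, which have opposite signs.
As a polynomial, f is continuous on every closed interval.
By the Intermediate Value Theorem, f takes the value 0 somewhere in the open interval.

Yes, f has a root in the interval.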